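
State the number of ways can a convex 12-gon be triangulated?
Using the Catalan number formula: C_n = C(2n, n) / (n+1)
C_10 = C(20, 10) / (10+1)
     = 184756 / 11
     = 16,796

Answer: 16,796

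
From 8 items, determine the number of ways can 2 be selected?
28

C(8,2) = 8! / (2! × (8-2)!)
         = 8! / (2! × 6!)
         = 28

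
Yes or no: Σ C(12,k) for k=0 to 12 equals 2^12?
Binomial theorem: Σ C(12,k) = (1+1)^12 = 2^12 = 4,096; RHS 2^12 = 4,096.
Final answer: Yes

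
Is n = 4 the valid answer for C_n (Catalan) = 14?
Yes

Working:
C_4 = C(8,4)/(4+1) = 70/5 = 14, which equals 14.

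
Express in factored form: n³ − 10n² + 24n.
n(n − 4)(n − 6)

n³ − 10n² + 24n = n(n² − 10n + 24) = n(n − 4)(n − 6).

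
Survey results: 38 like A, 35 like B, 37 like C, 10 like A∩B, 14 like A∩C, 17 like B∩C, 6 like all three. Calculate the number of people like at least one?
75
|A∪B∪C| = 38+35+37-10-14-17+6 = 75.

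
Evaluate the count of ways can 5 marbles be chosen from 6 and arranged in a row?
720

Working:
P(6,5) = 6!/(6-5)! = 720.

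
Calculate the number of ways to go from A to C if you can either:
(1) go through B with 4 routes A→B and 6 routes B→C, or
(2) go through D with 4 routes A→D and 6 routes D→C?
48

Working:
Route via B: 4×6=24. Route via D: 4×6=24. Total: 48.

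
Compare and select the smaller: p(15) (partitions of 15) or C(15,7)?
p(15)

Solution: Pentagonal recurrence p(n) = p(n−1) + p(n−2) − p(n−5) − p(n−7) + …: p(15) = p(14) + p(13) − p(10) − p(8) + p(3) + p(0) = 135 + 101 − 42 − 22 + 3 + 1 = 176; C(15,7) = 6,435.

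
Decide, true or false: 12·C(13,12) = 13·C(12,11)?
True

Reasoning: Absorption identity k·C(n,k) = n·C(n-1,k-1). LHS = 12·13 = 156; RHS = 13·12 = 156.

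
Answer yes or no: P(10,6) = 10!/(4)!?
Yes

Explanation: Permutation formula P(n,k) = n!/(n-k)!: 10!/4! = 3,628,800/24 = 151,200 = P(10,6). The statement holds.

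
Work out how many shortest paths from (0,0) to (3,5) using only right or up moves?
56

Working:
Choose 3 rights from 8 moves: C(8,3) = 56.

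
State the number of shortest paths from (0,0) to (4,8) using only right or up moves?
495
Choose 4 rights from 12 moves: C(12,4) = 495.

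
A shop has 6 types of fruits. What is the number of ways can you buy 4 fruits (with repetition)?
126

Solution: Stars and bars: C(4+6-1, 4) = C(9, 4) = 126.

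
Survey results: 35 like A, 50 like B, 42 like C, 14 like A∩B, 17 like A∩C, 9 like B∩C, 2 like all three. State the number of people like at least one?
89

Reasoning: |A∪B∪C| = 35+50+42-14-17-9+2 = 89.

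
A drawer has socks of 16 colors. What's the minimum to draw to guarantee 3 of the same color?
Worst case: 2 of each = 32. One more: 33.
Final answer: 33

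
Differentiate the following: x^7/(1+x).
(7x^6(1+x) - x^7)/(1+x)²

Quotient rule: [7x^{6}(1+x) - x^7]/(1+x)².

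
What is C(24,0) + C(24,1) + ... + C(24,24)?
16,777,216
Sum of binomial coefficients = 2^24 = 16,777,216.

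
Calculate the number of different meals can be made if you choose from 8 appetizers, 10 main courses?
80

Reasoning: By the multiplication principle: 8 × 10 = 80.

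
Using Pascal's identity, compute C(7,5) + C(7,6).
28

C(7,5) + C(7,6) = C(8,6) = 28.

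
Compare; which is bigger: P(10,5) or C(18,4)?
P(10,5)=30,240, C(18,4)=3,060.
Final answer: P(10,5)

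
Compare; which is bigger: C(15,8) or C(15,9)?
C(15,8)=6,435, C(15,9)=5,005.
Final answer: C(15,8)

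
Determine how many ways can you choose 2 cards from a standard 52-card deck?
1,326

Working:
C(52,2) = 1,326.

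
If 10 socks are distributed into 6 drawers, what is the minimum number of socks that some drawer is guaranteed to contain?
2

Reasoning: Pigeonhole: ⌈10/6⌉ = 2.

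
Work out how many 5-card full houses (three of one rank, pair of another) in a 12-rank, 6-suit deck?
Triple rank: 12. Triple suits: C(6,3)=20. Pair rank: 11. Pair suits: C(6,2)=15. Total: 39,600.
Final answer: 39,600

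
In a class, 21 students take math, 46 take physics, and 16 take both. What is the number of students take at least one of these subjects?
51

Working:
|A∪B| = |A|+|B|-|A∩B| = 21+46-16 = 51.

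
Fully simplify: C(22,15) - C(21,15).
C(22,15) - C(21,15) = C(21,14) = 116,280.

Answer: 116,280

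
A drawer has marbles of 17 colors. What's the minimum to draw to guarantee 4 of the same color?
52

Solution: Worst case: 3 of each = 51. One more: 52.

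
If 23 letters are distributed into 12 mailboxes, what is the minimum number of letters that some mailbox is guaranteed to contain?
Pigeonhole: ⌈23/12⌉ = 2.
Final answer: 2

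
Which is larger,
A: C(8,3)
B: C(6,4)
A

Working:
A=C(8,3)=56, B=C(6,4)=15.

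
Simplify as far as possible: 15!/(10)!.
360,360

Working:
This equals 15×14×...×11 = 360,360.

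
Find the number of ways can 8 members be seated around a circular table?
Circular arrangements: (8-1)! = 5,040.

Answer: 5,040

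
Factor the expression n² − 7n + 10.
Seek roots whose sum is 7 and product is 10: (2, 5). So n² − 7n + 10 = (n − 2)(n − 5).
Final answer: (n − 2)(n − 5)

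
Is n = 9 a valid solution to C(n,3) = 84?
C(9,3) = 9·8·7/3! = 504/6 = 84, which equals 84.

Answer: Yes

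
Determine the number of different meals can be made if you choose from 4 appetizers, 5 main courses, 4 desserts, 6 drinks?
By the multiplication principle: 4 × 5 × 4 × 6 = 480.
Final answer: 480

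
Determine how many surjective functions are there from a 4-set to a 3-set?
36

Solution: Onto functions = 3! × S(4,3)
First compute S(4,3) via recurrence:
Using the Stirling recurrence: S(n,k) = k·S(n-1,k) + S(n-1,k-1)
S(4,3) = 3·S(3,3) + S(3,2)
         = 3·1 + 3
         = 3 + 3
         = 6
Then: 6 × 6 = 36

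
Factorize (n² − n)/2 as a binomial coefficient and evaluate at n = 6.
(n² − n)/2 = n(n−1)/2 = C(n,2). At n = 6: C(6,2) = 15.
Final answer: C(n,2); C(6,2) = 15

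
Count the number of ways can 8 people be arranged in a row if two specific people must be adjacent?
Treat pair as unit: (8-1)! arrangements × 2 internal orders = 10,080.
Final answer: 10,080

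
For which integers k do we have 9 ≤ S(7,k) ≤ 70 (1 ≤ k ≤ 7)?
2, 6

Working:
S(7,1)=1; S(7,2)=63; S(7,3)=301; S(7,4)=350; S(7,5)=140; S(7,6)=21; S(7,7)=1. So valid k = 2, 6.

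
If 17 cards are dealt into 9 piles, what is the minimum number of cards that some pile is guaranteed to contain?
2

Working:
Pigeonhole: ⌈17/9⌉ = 2.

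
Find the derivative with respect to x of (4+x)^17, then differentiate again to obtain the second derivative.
272(4+x)^15
First derivative: 17(4+x)^{16}. Second derivative: 17·16·(4+x)^{15} = 272(4+x)^{15}.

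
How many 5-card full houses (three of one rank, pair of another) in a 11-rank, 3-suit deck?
330

Working:
Triple rank: 11. Triple suits: C(3,3)=1. Pair rank: 10. Pair suits: C(3,2)=3. Total: 330.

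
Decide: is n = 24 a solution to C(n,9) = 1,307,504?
Yes

Solution: C(24,9) = 24·23·22·21·20·19·18·17·16/9! = 474,467,051,520/362,880 = 1,307,504, which equals 1,307,504.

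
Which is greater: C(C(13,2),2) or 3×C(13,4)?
C(C(13,2),2)=3,003, 3×C(13,4)=2,145.

Answer: C(C(13,2),2)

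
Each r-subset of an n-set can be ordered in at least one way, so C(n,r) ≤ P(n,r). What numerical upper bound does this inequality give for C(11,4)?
7,920

P(11,4) = 11·10·9·8 = 7,920, so C(11,4) ≤ 7,920. (The bound is loose by a factor of 4! = 24: C(11,4) = 7,920/24 = 330.)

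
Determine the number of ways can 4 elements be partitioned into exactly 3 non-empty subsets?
6
This equals S(4,3), the Stirling number of the 2nd kind.
Using the Stirling recurrence: S(n,k) = k·S(n-1,k) + S(n-1,k-1)
S(4,3) = 3·S(3,3) + S(3,2)
         = 3·1 + 3
         = 3 + 3
         = 6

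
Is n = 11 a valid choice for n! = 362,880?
No

Working:
11! = 11·10! = 11·3,628,800 = 39,916,800, which does not equal 362,880.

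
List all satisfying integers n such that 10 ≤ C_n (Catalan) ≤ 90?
4, 5

Solution: C_3=5; C_4=14; C_5=42; C_6=132. So valid n = 4, 5.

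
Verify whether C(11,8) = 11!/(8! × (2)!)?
False

The correct denominator is 8!×3!, giving C(11,8) = 165; the stated RHS is 11!/(8!×2!) = 495 ≠ 165, so the statement does not hold.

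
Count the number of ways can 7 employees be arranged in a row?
5,040

Working:
Arrangements of 7 distinct objects: 7! = 5,040.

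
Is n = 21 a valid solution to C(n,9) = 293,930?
Yes

Working:
C(21,9) = 21·20·19·18·17·16·15·14·13/9! = 106,661,318,400/362,880 = 293,930, which equals 293,930.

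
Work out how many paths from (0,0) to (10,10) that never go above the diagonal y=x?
16,796

Solution: Counted by the Catalan number C_10: C_10 = C(20,10)/(10+1) = 184,756/11 = 16,796.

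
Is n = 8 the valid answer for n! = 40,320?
Yes

Reasoning: 8! = 8·7! = 8·5,040 = 40,320, which equals 40,320.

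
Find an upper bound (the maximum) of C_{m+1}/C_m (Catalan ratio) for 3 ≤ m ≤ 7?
10/3

C_{m+1}/C_m = 2(2m+1)/(m+2), which increases with m. Maximum at m = 7: 2·15/9 = 10/3.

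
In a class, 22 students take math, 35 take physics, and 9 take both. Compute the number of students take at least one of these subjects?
48

Reasoning: |A∪B| = |A|+|B|-|A∩B| = 22+35-9 = 48.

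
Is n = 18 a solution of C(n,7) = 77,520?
No

Reasoning: C(18,7) = 18·17·16·15·14·13·12/7! = 160,392,960/5,040 = 31,824, which does not equal 77,520.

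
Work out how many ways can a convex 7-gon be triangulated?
Using the Catalan number formula: C_n = C(2n, n) / (n+1)
C_5 = C(10, 5) / (5+1)
     = 252 / 6
     = 42

Answer: 42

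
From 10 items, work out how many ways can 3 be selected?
120

Working:
C(10,3) = 10! / (3! × (10-3)!)
         = 10! / (3! × 7!)
         = 120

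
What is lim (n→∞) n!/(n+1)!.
n!/(n+1)! = 1/[(n+1)] → 0 as n → ∞.

Answer: 0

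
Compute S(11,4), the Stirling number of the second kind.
145,750

Using the Stirling recurrence: S(n,k) = k·S(n-1,k) + S(n-1,k-1)
S(11,4) = 4·S(10,4) + S(10,3)
         = 4·34105 + 9330
         = 136420 + 9330
         = 145,750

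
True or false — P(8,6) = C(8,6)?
False
P(8,6) = 20,160 but C(8,6) = 28; they differ by a factor of 6! = 720, so the statement does not hold.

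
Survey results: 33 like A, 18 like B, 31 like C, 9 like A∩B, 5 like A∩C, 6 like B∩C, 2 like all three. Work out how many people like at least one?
64

Reasoning: |A∪B∪C| = 33+18+31-9-5-6+2 = 64.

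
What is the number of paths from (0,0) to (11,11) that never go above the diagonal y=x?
Counted by the Catalan number C_11: C_11 = C(22,11)/(11+1) = 705,432/12 = 58,786.
Final answer: 58,786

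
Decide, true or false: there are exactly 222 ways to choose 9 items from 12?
C(12,9) = 220 ≠ 222.
Final answer: False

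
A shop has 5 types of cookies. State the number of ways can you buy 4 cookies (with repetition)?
Stars and bars: C(4+5-1, 4) = C(8, 4) = 70.

Answer: 70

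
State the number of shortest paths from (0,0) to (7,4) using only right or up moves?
330
Choose 7 rights from 11 moves: C(11,7) = 330.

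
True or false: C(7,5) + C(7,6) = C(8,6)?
Pascal's identity: LHS = 21 + 7 = 28; RHS = C(8,6) = 28. Both sides agree, so the statement holds.

Answer: True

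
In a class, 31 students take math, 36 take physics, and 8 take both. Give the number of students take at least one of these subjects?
|A∪B| = |A|+|B|-|A∩B| = 31+36-8 = 59.

Answer: 59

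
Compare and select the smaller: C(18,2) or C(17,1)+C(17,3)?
C(18,2)

Reasoning: C(18,2)=153; C(17,1)+C(17,3)=17+680=697.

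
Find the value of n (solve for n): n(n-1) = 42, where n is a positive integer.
7

Reasoning: n² − n − 42 = 0, so n = (1 ± √(1 + 4·42))/2 = (1 ± √169)/2 = (1 ± 13)/2, i.e. n = 7 or n = -6. Taking the positive root, n = 7 (check: 7×6 = 42).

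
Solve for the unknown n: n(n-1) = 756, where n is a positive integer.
28

n² − n − 756 = 0, so n = (1 ± √(1 + 4·756))/2 = (1 ± √3,025)/2 = (1 ± 55)/2, i.e. n = 28 or n = -27. Taking the positive root, n = 28 (check: 28×27 = 756).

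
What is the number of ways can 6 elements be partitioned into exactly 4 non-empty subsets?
65
This equals S(6,4), the Stirling number of the 2nd kind.
Using the Stirling recurrence: S(n,k) = k·S(n-1,k) + S(n-1,k-1)
S(6,4) = 4·S(5,4) + S(5,3)
         = 4·10 + 25
         = 40 + 25
         = 65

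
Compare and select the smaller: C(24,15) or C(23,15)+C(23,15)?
C(23,15)+C(23,15)

Working:
C(24,15)=1,307,504; C(23,15)+C(23,15)=490,314+490,314=980,628.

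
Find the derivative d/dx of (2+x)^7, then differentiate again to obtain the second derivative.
42(2+x)^5

Reasoning: First derivative: 7(2+x)^{6}. Second derivative: 7·6·(2+x)^{5} = 42(2+x)^{5}.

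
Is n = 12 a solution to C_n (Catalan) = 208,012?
Yes

C_12 = C(24,12)/(12+1) = 2,704,156/13 = 208,012, which equals 208,012.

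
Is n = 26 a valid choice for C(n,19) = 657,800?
C(26,19) = 26·25·24·23·22·21·20·19·18·17·16·15·14·13·12·11·10·9·8/19! = 80,018,147,048,929,689,600,000/121,645,100,408,832,000 = 657,800, which equals 657,800.

Answer: Yes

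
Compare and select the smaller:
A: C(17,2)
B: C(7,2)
B

Explanation: A=C(17,2)=136, B=C(7,2)=21.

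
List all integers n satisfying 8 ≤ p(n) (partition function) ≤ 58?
6, 7, 8, 9, 10, 11

Reasoning: Tabulating p(n) via p(n) = p(n−1) + p(n−2) − p(n−5) − p(n−7) + …: p(5)=7; p(6)=11; p(7)=15; p(8)=22; p(9)=30; p(10)=42; p(11)=56; p(12)=77. So valid n = 6, 7, 8, 9, 10, 11.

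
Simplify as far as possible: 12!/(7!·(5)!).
792

Explanation: This is C(12,7) = 792.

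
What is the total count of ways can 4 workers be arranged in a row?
24

Arrangements of 4 distinct objects: 4! = 24.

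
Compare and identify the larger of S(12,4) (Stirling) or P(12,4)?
S(12,4)

Explanation: S(12,4) = 4·S(11,4) + S(11,3) = 4·145,750 + 28,501 = 611,501; P(12,4) = 11,880.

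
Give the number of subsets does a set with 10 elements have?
1,024

Solution: Each element can be included or excluded: 2^10 = 1,024.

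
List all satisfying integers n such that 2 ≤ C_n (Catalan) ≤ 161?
2, 3, 4, 5, 6

Reasoning: C_1=1; C_2=2; C_3=5; C_4=14; C_5=42; C_6=132; C_7=429. So valid n = 2, 3, 4, 5, 6.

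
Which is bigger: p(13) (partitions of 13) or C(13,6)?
Pentagonal recurrence p(n) = p(n−1) + p(n−2) − p(n−5) − p(n−7) + …: p(13) = p(12) + p(11) − p(8) − p(6) + p(1) = 77 + 56 − 22 − 11 + 1 = 101; C(13,6) = 1,716.

Answer: C(13,6)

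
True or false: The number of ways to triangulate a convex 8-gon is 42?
False

Working:
Triangulations of a convex 8-gon are counted by the Catalan number C_6: C_6 = C(12,6)/(6+1) = 924/7 = 132.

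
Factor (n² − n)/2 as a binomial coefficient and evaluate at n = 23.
(n² − n)/2 = n(n−1)/2 = C(n,2). At n = 23: C(23,2) = 253.
Final answer: C(n,2); C(23,2) = 253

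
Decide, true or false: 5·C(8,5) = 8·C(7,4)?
Absorption identity k·C(n,k) = n·C(n-1,k-1). LHS = 5·56 = 280; RHS = 8·35 = 280.

Answer: True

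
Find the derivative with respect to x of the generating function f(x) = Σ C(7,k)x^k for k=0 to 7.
Σ k·C(7,k)x^(k-1) for k=1 to 7

Term-by-term differentiation gives Σ k·C(7,k)x^{k-1} for k=1 to 7.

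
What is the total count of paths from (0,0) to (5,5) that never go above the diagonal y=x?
42

Working:
Counted by the Catalan number C_5: C_5 = C(10,5)/(5+1) = 252/6 = 42.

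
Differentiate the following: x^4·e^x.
(4x^3 + x^4)e^x

Explanation: Product rule: d/dx[x^4]·e^x + x^4·d/dx[e^x] = 4x^{3}e^x + x^4e^x.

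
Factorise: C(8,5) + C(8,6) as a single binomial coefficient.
C(9,6)

Reasoning: By Pascal's identity: C(8,5) + C(8,6) = C(9,6) = 84.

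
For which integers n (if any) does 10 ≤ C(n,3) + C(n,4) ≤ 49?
5, 6

Solution: C(4,3)+C(4,4)=5; C(5,3)+C(5,4)=15; C(6,3)+C(6,4)=35; C(7,3)+C(7,4)=70. So valid n = 5, 6.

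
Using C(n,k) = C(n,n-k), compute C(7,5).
21

Solution: C(7,5) = C(7,2) = 21.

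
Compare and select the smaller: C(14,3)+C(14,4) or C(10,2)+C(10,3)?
C(10,2)+C(10,3)

First=1,365, Second=165.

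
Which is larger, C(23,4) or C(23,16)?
C(23,16)

Reasoning: C(23,4)=8,855, C(23,16)=245,157.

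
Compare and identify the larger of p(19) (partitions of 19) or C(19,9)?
C(19,9)

Working:
Pentagonal recurrence p(n) = p(n−1) + p(n−2) − p(n−5) − p(n−7) + …: p(19) = p(18) + p(17) − p(14) − p(12) + p(7) + p(4) = 385 + 297 − 135 − 77 + 15 + 5 = 490; C(19,9) = 92,378.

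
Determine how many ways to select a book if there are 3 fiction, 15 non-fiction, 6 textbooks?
By the addition principle: 3 + 15 + 6 = 24.

Answer: 24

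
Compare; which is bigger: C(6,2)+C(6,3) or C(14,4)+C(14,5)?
C(14,4)+C(14,5)

Solution: First=35, Second=3,003.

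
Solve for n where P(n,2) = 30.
6

Working:
P(n,2) = n(n−1) is increasing in n; n(n−1) ≈ (n−0.5)^2 = 30 gives n ≈ 6.0. Check: P(4,2) = 12, P(5,2) = 20, P(6,2) = 30 ✓. So n = 6.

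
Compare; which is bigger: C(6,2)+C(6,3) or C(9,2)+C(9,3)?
C(9,2)+C(9,3)

Reasoning: First=35, Second=120.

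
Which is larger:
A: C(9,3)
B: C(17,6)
A=C(9,3)=84, B=C(17,6)=12,376.

Answer: B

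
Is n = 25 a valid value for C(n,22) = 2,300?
C(25,22) = 25·24·23·22·21·20·19·18·17·16·15·14·13·12·11·10·9·8·7·6·5·4/22! = 2,585,201,673,888,497,664,000,000/1,124,000,727,777,607,680,000 = 2,300, which equals 2,300.
Final answer: Yes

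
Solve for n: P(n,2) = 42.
P(n,2) = n(n−1) is increasing in n; n(n−1) ≈ (n−0.5)^2 = 42 gives n ≈ 7.0. Check: P(5,2) = 20, P(6,2) = 30, P(7,2) = 42 ✓. So n = 7.

Answer: 7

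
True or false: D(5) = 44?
True

Derangements of 5 elements: D(5) = (5-1)·[D(4) + D(3)] = 4·[9 + 2] = 44.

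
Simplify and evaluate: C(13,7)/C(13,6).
1

Reasoning: C(n,k+1)/C(n,k) = (n−k)/(k+1). Here (13−6)/(6+1) = 7/7 = 1.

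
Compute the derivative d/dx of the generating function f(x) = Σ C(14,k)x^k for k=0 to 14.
Σ k·C(14,k)x^(k-1) for k=1 to 14
Term-by-term differentiation gives Σ k·C(14,k)x^{k-1} for k=1 to 14.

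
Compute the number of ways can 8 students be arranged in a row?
40,320
Arrangements of 8 distinct objects: 8! = 40,320.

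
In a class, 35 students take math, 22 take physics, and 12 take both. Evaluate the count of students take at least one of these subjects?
|A∪B| = |A|+|B|-|A∩B| = 35+22-12 = 45.
Final answer: 45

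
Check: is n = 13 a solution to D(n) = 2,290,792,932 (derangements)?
D(13) = (13-1)·[D(12) + D(11)] = 12·[176,214,841 + 14,684,570] = 2,290,792,932, which equals 2,290,792,932.

Answer: Yes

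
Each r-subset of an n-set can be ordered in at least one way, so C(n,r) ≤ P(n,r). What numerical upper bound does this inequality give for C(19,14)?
1,013,709,170,073,600

Reasoning: P(19,14) = 19·18·17·16·15·14·13·12·11·10·9·8·7·6 = 1,013,709,170,073,600, so C(19,14) ≤ 1,013,709,170,073,600. (The bound is loose by a factor of 14! = 87,178,291,200: C(19,14) = 1,013,709,170,073,600/87,178,291,200 = 11,628.)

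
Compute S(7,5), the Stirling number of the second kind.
Using the Stirling recurrence: S(n,k) = k·S(n-1,k) + S(n-1,k-1)
S(7,5) = 5·S(6,5) + S(6,4)
         = 5·15 + 65
         = 75 + 65
         = 140
Final answer: 140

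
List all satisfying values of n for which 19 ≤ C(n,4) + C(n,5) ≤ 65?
6, 7

Reasoning: C(5,4)+C(5,5)=6; C(6,4)+C(6,5)=21; C(7,4)+C(7,5)=56; C(8,4)+C(8,5)=126. So valid n = 6, 7.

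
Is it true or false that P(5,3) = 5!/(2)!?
Permutation formula P(n,k) = n!/(n-k)!: 5!/2! = 120/2 = 60 = P(5,3). The statement holds.
Final answer: True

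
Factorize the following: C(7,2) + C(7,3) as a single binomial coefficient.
By Pascal's identity: C(7,2) + C(7,3) = C(8,3) = 56.
Final answer: C(8,3)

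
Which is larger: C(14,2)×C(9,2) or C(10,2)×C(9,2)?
C(14,2)×C(9,2)

C(14,2)×C(9,2)=3,276, C(10,2)×C(9,2)=1,620.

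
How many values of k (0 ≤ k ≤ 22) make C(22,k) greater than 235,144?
7

Working:
Row 22 is unimodal and symmetric about k=22/2. C(22,7)=170,544 ≤ 235,144; C(22,8)=319,770 > 235,144; by symmetry C(22,k) > 235,144 for k = 8..14. That's 14 - 8 + 1 = 7 values.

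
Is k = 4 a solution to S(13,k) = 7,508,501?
No

Solution: S(13,4) = 4·S(12,4) + S(12,3) = 4·611,501 + 86,526 = 2,532,530, which does not equal 7,508,501.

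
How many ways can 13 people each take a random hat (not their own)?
2,290,792,932

Explanation: Using D(n) = (n-1)[D(n-1) + D(n-2)]:
D(13) = (13-1) × [D(12) + D(11)]
      = 12 × [176214841 + 14684570]
      = 12 × 190899411
      = 2,290,792,932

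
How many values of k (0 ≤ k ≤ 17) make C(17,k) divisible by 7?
Checking C(17,k) mod 7 for k = 0..17: divisible at k = 4, 5, 6, 11, 12, 13. That's 6 values.
Final answer: 6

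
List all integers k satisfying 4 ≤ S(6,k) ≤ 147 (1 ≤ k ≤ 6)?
2, 3, 4, 5

Explanation: S(6,1)=1; S(6,2)=31; S(6,3)=90; S(6,4)=65; S(6,5)=15; S(6,6)=1. So valid k = 2, 3, 4, 5.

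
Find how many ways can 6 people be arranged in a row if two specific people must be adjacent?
240

Solution: Treat pair as unit: (6-1)! arrangements × 2 internal orders = 240.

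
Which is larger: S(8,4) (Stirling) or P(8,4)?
S(8,4)

Explanation: S(8,4) = 4·S(7,4) + S(7,3) = 4·350 + 301 = 1,701; P(8,4) = 1,680.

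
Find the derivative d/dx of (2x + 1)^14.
Chain rule: 14(2x+1)^{13} × 2 = 28(2x+1)^{13}.

Answer: 28(2x + 1)^13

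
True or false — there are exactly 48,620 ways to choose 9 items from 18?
C(18,9) = 48,620.
Final answer: True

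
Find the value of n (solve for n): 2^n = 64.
6
2^6 = 64, so n = 6.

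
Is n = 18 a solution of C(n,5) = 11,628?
No

Reasoning: C(18,5) = 18·17·16·15·14/5! = 1,028,160/120 = 8,568, which does not equal 11,628.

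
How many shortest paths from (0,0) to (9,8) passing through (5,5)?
8,820
To (5,5): C(10,5)=252. From there: C(7,4)=35. Total: 8,820.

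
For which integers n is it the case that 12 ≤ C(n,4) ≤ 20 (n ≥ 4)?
C(5,4)=5; C(6,4)=15; C(7,4)=35. So valid n = 6.

Answer: 6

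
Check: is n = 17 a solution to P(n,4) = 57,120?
Yes

P(17,4) = 17·16·15·14 = 57,120, which equals 57,120.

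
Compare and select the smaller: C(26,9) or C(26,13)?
C(26,9)

Solution: C(26,9)=3,124,550, C(26,13)=10,400,600.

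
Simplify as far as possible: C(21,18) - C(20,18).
1,140

Explanation: C(21,18) - C(20,18) = C(20,17) = 1,140.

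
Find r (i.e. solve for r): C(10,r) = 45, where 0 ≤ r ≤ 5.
C(10,r) is increasing for 0 ≤ r ≤ 5. Stepping up (C(10,r+1) = C(10,r)·(10−r)/(r+1)): C(10,1) = 10, C(10,2) = 45 ✓. So r = 2.
Final answer: 2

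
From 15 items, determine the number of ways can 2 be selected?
105

Reasoning: C(15,2) = 15! / (2! × (15-2)!)
         = 15! / (2! × 13!)
         = 105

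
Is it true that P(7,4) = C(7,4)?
False

Reasoning: P(7,4) = 840 but C(7,4) = 35; they differ by a factor of 4! = 24, so the statement does not hold.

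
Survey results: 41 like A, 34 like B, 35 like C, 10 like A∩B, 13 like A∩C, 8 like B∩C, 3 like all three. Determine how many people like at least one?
|A∪B∪C| = 41+34+35-10-13-8+3 = 82.
Final answer: 82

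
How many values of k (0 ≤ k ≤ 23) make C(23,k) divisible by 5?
4

Explanation: Checking C(23,k) mod 5 for k = 0..23: divisible at k = 4, 9, 14, 19. That's 4 values.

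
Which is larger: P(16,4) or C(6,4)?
P(16,4)
P(16,4)=43,680, C(6,4)=15.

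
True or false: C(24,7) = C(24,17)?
True

C(24,7) = C(24,24-7) by the symmetry property; both equal 346,104.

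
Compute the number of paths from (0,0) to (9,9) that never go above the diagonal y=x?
Counted by the Catalan number C_9: C_9 = C(18,9)/(9+1) = 48,620/10 = 4,862.
Final answer: 4,862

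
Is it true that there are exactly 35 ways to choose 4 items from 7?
True

C(7,4) = 35.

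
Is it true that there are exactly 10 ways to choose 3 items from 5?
True
C(5,3) = 10.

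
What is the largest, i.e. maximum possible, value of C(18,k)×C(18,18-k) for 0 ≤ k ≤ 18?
C(18,k)·C(18,18-k) = C(18,k)², maximised at the centre k = 9: C(18,9)² = 2,363,904,400.

Answer: 2,363,904,400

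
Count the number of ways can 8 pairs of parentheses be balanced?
Using the Catalan number formula: C_n = C(2n, n) / (n+1)
C_8 = C(16, 8) / (8+1)
     = 12870 / 9
     = 1,430
Final answer: 1,430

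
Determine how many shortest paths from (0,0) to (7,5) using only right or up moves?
792

Choose 7 rights from 12 moves: C(12,7) = 792.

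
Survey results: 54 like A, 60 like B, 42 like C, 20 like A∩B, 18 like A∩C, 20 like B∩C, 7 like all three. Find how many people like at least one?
105

Solution: |A∪B∪C| = 54+60+42-20-18-20+7 = 105.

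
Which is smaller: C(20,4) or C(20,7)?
C(20,4)

Explanation: C(20,4)=4,845, C(20,7)=77,520.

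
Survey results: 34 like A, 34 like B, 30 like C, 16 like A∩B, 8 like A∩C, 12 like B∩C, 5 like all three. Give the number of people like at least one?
67
|A∪B∪C| = 34+34+30-16-8-12+5 = 67.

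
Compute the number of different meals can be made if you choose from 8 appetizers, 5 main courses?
40

Working:
By the multiplication principle: 8 × 5 = 40.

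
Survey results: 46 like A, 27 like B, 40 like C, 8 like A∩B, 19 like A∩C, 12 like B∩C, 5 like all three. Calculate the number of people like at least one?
79
|A∪B∪C| = 46+27+40-8-19-12+5 = 79.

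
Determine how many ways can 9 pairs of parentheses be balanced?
4,862

Explanation: Using the Catalan number formula: C_n = C(2n, n) / (n+1)
C_9 = C(18, 9) / (9+1)
     = 48620 / 10
     = 4,862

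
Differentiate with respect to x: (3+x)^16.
Using the power rule: d/dx (3+x)^16 = 16(3+x)^{15}.
Final answer: 16(3+x)^15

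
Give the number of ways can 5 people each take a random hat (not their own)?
44

Explanation: Using D(n) = (n-1)[D(n-1) + D(n-2)]:
D(5) = (5-1) × [D(4) + D(3)]
      = 4 × [9 + 2]
      = 4 × 11
      = 44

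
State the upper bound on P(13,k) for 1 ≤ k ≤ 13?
6,227,020,800

P(13,k) increases in k, so maximum at k = 13: 13! = 6,227,020,800.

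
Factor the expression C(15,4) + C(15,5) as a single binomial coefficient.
C(16,5)

Explanation: By Pascal's identity: C(15,4) + C(15,5) = C(16,5) = 4,368.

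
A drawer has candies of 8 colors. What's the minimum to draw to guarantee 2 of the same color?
9

Explanation: Worst case: 1 of each = 8. One more: 9.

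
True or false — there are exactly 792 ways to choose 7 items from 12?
C(12,7) = 792.

Answer: True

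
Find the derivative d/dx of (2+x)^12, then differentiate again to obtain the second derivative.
132(2+x)^10

Working:
First derivative: 12(2+x)^{11}. Second derivative: 12·11·(2+x)^{10} = 132(2+x)^{10}.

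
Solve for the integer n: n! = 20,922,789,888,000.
16

Working:
n! is strictly increasing. 14! = 87,178,291,200, 15! = 1,307,674,368,000, 16! = 20,922,789,888,000 ✓. So n = 16.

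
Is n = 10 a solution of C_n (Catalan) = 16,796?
Yes
C_10 = C(20,10)/(10+1) = 184,756/11 = 16,796, which equals 16,796.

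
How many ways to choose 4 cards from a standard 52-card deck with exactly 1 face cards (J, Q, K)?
118,560

Solution: 12 face cards and 40 non-face cards: C(12,1) × C(40,3) = 12 × 9,880 = 118,560.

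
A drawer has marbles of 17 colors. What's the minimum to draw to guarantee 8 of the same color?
120

Worst case: 7 of each = 119. One more: 120.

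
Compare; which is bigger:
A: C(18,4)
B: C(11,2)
A
A=C(18,4)=3,060, B=C(11,2)=55.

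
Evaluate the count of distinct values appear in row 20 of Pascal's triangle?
11

Solution: Row 20 has entries C(20,0)..C(20,20); by symmetry C(20,k)=C(20,20-k), giving 11 distinct values.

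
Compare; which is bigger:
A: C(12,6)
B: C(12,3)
A=C(12,6)=924, B=C(12,3)=220.
Final answer: A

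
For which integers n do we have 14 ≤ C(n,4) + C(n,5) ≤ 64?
6, 7

Solution: C(5,4)+C(5,5)=6; C(6,4)+C(6,5)=21; C(7,4)+C(7,5)=56; C(8,4)+C(8,5)=126. So valid n = 6, 7.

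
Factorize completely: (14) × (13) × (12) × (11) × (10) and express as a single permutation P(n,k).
P(14,5) = 14!/(9)!

Reasoning: Product of 5 consecutive descending integers starting at 14: P(14,5) = 14!/9! = 240,240.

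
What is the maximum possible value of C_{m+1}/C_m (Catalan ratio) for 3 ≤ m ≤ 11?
46/13

C_{m+1}/C_m = 2(2m+1)/(m+2), which increases with m. Maximum at m = 11: 2·23/13 = 46/13.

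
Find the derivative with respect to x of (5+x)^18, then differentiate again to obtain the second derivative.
First derivative: 18(5+x)^{17}. Second derivative: 18·17·(5+x)^{16} = 306(5+x)^{16}.

Answer: 306(5+x)^16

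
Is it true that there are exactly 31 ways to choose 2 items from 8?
False

Reasoning: C(8,2) = 28 ≠ 31.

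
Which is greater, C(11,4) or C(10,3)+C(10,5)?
C(11,4)=330; C(10,3)+C(10,5)=120+252=372.
Final answer: C(10,3)+C(10,5)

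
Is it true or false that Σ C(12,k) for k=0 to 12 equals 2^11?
False
Binomial theorem: Σ C(12,k) = (1+1)^12 = 2^12 = 4,096; RHS 2^11 = 2,048.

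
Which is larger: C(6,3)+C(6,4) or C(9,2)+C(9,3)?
C(9,2)+C(9,3)

Reasoning: First=35, Second=120.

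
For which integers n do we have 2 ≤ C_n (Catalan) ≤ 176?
2, 3, 4, 5, 6
C_1=1; C_2=2; C_3=5; C_4=14; C_5=42; C_6=132; C_7=429. So valid n = 2, 3, 4, 5, 6.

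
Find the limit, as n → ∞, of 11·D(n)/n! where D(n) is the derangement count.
11/e

Solution: D(n)/n! → 1/e, so 11·D(n)/n! → 11/e.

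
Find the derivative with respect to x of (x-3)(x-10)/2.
(2x - 13)/2

Working:
d/dx[(x-3)(x-10)] = (x-10) + (x-3) = 2x - 13. Dividing by 2 gives (2x - 13)/2.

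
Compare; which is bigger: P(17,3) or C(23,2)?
P(17,3)

Reasoning: P(17,3)=4,080, C(23,2)=253.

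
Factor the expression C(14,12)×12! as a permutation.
C(14,12)×12! = [14!/(12!(2)!)]×12! = 14!/(2)! = P(14,12) = 43,589,145,600.
Final answer: P(14,12)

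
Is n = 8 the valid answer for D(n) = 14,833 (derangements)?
D(8) = (8-1)·[D(7) + D(6)] = 7·[1,854 + 265] = 14,833, which equals 14,833.
Final answer: Yes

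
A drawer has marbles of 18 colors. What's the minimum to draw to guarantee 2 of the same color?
19

Worst case: 1 of each = 18. One more: 19.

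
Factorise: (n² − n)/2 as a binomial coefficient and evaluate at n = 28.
C(n,2); C(28,2) = 378

(n² − n)/2 = n(n−1)/2 = C(n,2). At n = 28: C(28,2) = 378.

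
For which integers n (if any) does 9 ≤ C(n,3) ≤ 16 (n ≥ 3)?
5
C(4,3)=4; C(5,3)=10; C(6,3)=20. So valid n = 5.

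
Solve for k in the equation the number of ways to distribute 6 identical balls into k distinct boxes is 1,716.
8

Stars and bars: the count is C(6+k−1, k−1), increasing in k. k=6: C(11,5) = 462, k=7: C(12,6) = 924, k=8: C(13,7) = 1,716 ✓. So k = 8.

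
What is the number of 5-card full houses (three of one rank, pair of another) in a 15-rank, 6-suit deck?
Triple rank: 15. Triple suits: C(6,3)=20. Pair rank: 14. Pair suits: C(6,2)=15. Total: 63,000.

Answer: 63,000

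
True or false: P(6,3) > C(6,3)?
True

Reasoning: P(6,3) = 120 and C(6,3) = 20; P(n,r) = r! × C(n,r) so P > C whenever r ≥ 2.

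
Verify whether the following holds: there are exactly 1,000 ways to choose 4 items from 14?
False
C(14,4) = 1,001 ≠ 1000.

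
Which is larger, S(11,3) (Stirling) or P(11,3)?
S(11,3)

Reasoning: S(11,3) = 3·S(10,3) + S(10,2) = 3·9,330 + 511 = 28,501; P(11,3) = 990.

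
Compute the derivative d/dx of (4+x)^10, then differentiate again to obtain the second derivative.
90(4+x)^8

First derivative: 10(4+x)^{9}. Second derivative: 10·9·(4+x)^{8} = 90(4+x)^{8}.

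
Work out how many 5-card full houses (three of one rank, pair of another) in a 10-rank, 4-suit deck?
2,160

Explanation: Triple rank: 10. Triple suits: C(4,3)=4. Pair rank: 9. Pair suits: C(4,2)=6. Total: 2,160.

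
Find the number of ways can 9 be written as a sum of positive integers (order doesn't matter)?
Pentagonal recurrence p(n) = p(n−1) + p(n−2) − p(n−5) − p(n−7) + …: p(9) = p(8) + p(7) − p(4) − p(2) = 22 + 15 − 5 − 2 = 30.
Final answer: 30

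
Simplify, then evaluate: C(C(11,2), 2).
C(11,2) = 55, then C(55, 2) = 1,485.

Answer: 1,485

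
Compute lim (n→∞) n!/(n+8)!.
0

Explanation: n!/(n+8)! = 1/[(n+1)(n+2)···(n+8)] → 0 as n → ∞.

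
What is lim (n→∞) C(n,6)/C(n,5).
C(n,6)/C(n,5) = (n-5)/6 → ∞ as n → ∞.

Answer: ∞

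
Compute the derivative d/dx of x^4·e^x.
(4x^3 + x^4)e^x

Solution: Product rule: d/dx[x^4]·e^x + x^4·d/dx[e^x] = 4x^{3}e^x + x^4e^x.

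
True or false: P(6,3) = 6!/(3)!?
Permutation formula P(n,k) = n!/(n-k)!: 6!/3! = 720/6 = 120 = P(6,3). The statement holds.

Answer: True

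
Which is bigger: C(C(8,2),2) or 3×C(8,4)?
C(C(8,2),2)=378, 3×C(8,4)=210.

Answer: C(C(8,2),2)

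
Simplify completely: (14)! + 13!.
93,405,312,000

(14)! + 13! = (14)·13! + 13! = (14+1)·13! = 15·13! = 93,405,312,000.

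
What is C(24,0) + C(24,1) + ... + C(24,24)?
16,777,216
Sum of binomial coefficients = 2^24 = 16,777,216.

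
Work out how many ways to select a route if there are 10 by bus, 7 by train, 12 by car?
29
By the addition principle: 10 + 7 + 12 = 29.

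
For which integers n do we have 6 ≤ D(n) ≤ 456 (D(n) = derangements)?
4, 5, 6

Solution: Using D(n) = (n−1)[D(n−1) + D(n−2)] with D(1)=0, D(2)=1: D(3)=2; D(4)=9; D(5)=44; D(6)=265; D(7)=1,854. So valid n = 4, 5, 6.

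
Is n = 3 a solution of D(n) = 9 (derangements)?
No

Working:
D(3) = (3-1)·[D(2) + D(1)] = 2·[1 + 0] = 2, which does not equal 9.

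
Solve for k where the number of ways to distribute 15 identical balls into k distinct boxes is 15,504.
6

Stars and bars: the count is C(15+k−1, k−1), increasing in k. k=4: C(18,3) = 816, k=5: C(19,4) = 3,876, k=6: C(20,5) = 15,504 ✓. So k = 6.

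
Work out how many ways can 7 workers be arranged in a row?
5,040

Working:
Arrangements of 7 distinct objects: 7! = 5,040.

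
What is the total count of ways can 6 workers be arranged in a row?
720

Working:
Arrangements of 6 distinct objects: 6! = 720.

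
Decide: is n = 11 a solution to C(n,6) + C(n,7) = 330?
No

C(11,6) + C(11,7) = 462 + 330 = 792, which does not equal 330.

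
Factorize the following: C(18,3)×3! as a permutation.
P(18,3)

Working:
C(18,3)×3! = [18!/(3!(15)!)]×3! = 18!/(15)! = P(18,3) = 4,896.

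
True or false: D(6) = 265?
True

Explanation: Derangements of 6 elements: D(6) = (6-1)·[D(5) + D(4)] = 5·[44 + 9] = 265.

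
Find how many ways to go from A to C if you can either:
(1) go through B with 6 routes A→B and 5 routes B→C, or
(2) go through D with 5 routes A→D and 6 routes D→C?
60

Working:
Route via B: 6×5=30. Route via D: 5×6=30. Total: 60.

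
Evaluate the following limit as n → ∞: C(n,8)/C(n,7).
∞

C(n,8)/C(n,7) = (n-7)/8 → ∞ as n → ∞.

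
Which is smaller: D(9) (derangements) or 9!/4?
9!/4

D(9) = (9-1)·[D(8) + D(7)] = 8·[14,833 + 1,854] = 133,496; 9!/4 = 362,880/4 = 90,720.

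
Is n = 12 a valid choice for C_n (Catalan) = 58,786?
No

Solution: C_12 = C(24,12)/(12+1) = 2,704,156/13 = 208,012, which does not equal 58,786.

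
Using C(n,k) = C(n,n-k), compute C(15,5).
C(15,5) = C(15,10) = 3,003.

Answer: 3,003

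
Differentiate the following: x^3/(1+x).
(3x^2(1+x) - x^3)/(1+x)²

Solution: Quotient rule: [3x^{2}(1+x) - x^3]/(1+x)².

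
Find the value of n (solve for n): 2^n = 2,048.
2,048 = 1,024 × 2 = 2^10 × 2^1 = 2^11, so n = 11.

Answer: 11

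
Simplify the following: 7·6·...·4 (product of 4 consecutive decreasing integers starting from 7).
840

Working:
This is P(7,4) = 7!/(3)! = 840.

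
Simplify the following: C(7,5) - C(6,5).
15

C(7,5) - C(6,5) = C(6,4) = 15.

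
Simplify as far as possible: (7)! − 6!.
4,320

Reasoning: (7)! − 6! = (7)·6! − 6! = (7−1)·6! = 6·6! = 4,320.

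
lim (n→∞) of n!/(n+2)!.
0

Working:
n!/(n+2)! = 1/[(n+1)(n+2)] → 0 as n → ∞.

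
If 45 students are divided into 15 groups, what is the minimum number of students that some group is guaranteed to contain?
3

Pigeonhole: ⌈45/15⌉ = 3.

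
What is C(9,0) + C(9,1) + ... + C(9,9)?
512

Explanation: Sum of binomial coefficients = 2^9 = 512.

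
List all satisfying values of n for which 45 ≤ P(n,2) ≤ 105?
8, 9, 10

Explanation: P(7,2)=42; P(8,2)=56; P(9,2)=72; P(10,2)=90; P(11,2)=110. So valid n = 8, 9, 10.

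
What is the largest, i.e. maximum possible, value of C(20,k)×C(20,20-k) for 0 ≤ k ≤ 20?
34,134,779,536

Explanation: C(20,k)·C(20,20-k) = C(20,k)², maximised at the centre k = 10: C(20,10)² = 34,134,779,536.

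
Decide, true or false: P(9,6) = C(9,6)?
False
P(9,6) = 60,480 but C(9,6) = 84; they differ by a factor of 6! = 720, so the statement does not hold.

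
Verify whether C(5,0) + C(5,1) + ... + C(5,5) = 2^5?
True

Working:
Binomial theorem with x = y = 1: Σ C(5,i) = (1+1)^5 = 2^5 = 32. The statement holds.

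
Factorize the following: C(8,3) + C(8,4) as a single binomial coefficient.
By Pascal's identity: C(8,3) + C(8,4) = C(9,4) = 126.
Final answer: C(9,4)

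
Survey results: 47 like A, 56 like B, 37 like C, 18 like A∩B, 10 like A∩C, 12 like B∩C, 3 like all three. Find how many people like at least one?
103

Reasoning: |A∪B∪C| = 47+56+37-18-10-12+3 = 103.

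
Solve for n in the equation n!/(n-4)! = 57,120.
n!/(n-4)! = n×(n-1)×(n-2)×(n-3), a product of 4 consecutive integers ≈ (n−1.5)^4. 57,120^(1/4) + 1.5 ≈ 17.0; check n = 17: 17×16×15×14 = 57,120 ✓. So n = 17.

Answer: 17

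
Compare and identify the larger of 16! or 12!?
16!

Reasoning: 16!=20,922,789,888,000, 12!=479,001,600. 16! > 12!.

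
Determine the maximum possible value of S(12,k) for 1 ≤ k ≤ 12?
1,379,400

Explanation: Row S(12,k) for k = 1..12 (via S(n,k) = k·S(n−1,k) + S(n−1,k−1)): 1, 2,047, 86,526, 611,501, 1,379,400, 1,323,652, 627,396, 159,027, 22,275, 1,705, 66, 1. The row is unimodal; maximum at k = 5: 1,379,400.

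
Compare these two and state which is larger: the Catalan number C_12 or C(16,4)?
C_12

C_12 = C(24,12)/(12+1) = 2,704,156/13 = 208,012; C(16,4) = 1,820.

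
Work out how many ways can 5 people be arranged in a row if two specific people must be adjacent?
48

Working:
Treat pair as unit: (5-1)! arrangements × 2 internal orders = 48.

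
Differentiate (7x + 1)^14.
98(7x + 1)^13

Chain rule: 14(7x+1)^{13} × 7 = 98(7x+1)^{13}.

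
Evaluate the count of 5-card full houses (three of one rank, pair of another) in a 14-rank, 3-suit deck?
546
Triple rank: 14. Triple suits: C(3,3)=1. Pair rank: 13. Pair suits: C(3,2)=3. Total: 546.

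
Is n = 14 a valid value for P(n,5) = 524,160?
No
P(14,5) = 14·13·12·11·10 = 240,240, which does not equal 524,160.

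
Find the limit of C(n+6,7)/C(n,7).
1

Working:
Both numerator and denominator grow as n^7/7! for large n, so the ratio → 1.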